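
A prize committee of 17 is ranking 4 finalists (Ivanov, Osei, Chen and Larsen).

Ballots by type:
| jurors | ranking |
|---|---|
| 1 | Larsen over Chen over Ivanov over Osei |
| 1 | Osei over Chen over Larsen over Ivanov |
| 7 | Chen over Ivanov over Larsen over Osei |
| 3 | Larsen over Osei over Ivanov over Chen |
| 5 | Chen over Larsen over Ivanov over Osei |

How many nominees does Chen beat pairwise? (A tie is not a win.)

3

Chen against each rival (17 jurors):
Chen vs Ivanov: 14 to 3, Chen.
Chen vs Osei: Chen, 13–4.
Chen–Larsen: Chen 13–4.
Chen beats Ivanov, Osei, Larsen — 3 pairwise wins.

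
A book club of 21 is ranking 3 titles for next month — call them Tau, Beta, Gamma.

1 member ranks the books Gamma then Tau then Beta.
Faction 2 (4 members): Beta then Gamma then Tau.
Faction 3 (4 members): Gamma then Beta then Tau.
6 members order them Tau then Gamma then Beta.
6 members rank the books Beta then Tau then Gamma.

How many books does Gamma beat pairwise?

Gamma against each rival (21 members):
Gamma vs Tau: 1+4+4 = 9 for Gamma, 12 for Tau — Tau by 12–9.
Gamma vs Beta: Gamma, 11–10.
Gamma beats Beta; loses to Tau — 1 pairwise win.

1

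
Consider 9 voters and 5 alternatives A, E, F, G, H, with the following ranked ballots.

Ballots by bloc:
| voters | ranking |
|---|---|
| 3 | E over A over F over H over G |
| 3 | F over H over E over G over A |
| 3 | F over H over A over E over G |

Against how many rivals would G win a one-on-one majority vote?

G against each rival (9 voters):
G–A: A 6–3.
G vs E: E wins 9–0.
G vs F: 0 for G, 9 for F — F by 9–0.
G–H: H 9–0.
G beats no one; loses to A, E, F, H — 0 pairwise wins.

0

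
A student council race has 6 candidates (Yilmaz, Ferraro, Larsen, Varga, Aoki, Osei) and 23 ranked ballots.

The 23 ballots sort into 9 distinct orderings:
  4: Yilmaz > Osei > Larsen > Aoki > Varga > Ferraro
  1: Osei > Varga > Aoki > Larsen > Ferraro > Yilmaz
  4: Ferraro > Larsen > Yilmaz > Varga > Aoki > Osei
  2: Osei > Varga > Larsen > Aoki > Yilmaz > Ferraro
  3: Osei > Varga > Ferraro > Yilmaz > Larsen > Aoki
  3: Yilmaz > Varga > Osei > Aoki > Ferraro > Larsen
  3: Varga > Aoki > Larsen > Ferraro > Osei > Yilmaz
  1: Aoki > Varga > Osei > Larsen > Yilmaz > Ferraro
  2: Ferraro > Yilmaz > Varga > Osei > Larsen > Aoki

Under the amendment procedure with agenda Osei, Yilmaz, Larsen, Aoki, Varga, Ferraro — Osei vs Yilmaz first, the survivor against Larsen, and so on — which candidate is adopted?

Ferraro

Round 1: Osei vs Yilmaz — 10–13, Yilmaz advances.
Round 2: Yilmaz vs Larsen — 12–11, Yilmaz advances.
Round 3: Yilmaz vs Aoki — 16–7, Yilmaz advances.
Round 4: Yilmaz vs Varga — 13–10, Yilmaz advances.
Round 5: Yilmaz vs Ferraro — 10–13, Ferraro advances.
Ferraro survives the agenda.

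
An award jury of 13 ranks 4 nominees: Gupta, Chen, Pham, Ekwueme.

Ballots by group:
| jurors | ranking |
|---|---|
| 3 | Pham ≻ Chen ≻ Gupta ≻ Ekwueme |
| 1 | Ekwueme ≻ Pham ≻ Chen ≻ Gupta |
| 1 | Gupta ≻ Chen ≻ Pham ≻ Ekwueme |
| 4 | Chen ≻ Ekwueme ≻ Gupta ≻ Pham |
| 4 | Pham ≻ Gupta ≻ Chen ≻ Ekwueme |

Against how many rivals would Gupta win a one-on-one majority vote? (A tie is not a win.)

Gupta against each rival (13 jurors):
Gupta vs Chen: 5 to 8, Chen.
Gupta–Pham: Pham 8–5.
Gupta vs Ekwueme: 8 to 5, Gupta.
Gupta beats Ekwueme; loses to Chen, Pham — 1 pairwise win.

1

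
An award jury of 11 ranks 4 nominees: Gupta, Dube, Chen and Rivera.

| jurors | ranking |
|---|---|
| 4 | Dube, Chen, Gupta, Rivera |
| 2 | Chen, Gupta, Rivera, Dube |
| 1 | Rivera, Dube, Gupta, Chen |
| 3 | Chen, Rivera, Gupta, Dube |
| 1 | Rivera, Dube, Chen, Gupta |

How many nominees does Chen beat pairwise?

2

Chen against each rival (11 jurors):
Chen vs Gupta: Chen preferred on 4+2+3+1 = 10 ballots; Chen wins 10–1.
Chen vs Dube: Dube, 6–5.
Chen vs Rivera: Chen wins 9–2.
Chen beats Gupta, Rivera; loses to Dube — 2 pairwise wins.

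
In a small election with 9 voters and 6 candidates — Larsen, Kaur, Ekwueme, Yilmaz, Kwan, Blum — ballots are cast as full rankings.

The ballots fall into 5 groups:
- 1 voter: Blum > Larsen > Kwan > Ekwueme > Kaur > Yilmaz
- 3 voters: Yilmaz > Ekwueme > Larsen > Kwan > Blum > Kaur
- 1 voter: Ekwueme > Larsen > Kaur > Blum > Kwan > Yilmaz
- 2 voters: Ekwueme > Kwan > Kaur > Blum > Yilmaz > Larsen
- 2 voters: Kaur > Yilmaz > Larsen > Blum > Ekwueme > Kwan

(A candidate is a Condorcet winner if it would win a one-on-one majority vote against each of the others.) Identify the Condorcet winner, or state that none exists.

Check each pair by majority over 9 ballots:
Larsen vs Kaur: Larsen wins 5–4.
Larsen–Ekwueme: Ekwueme 6–3.
Larsen–Yilmaz: Yilmaz 7–2.
Larsen vs Kwan: Larsen, 7–2.
Larsen vs Blum: Larsen, 6–3.
Kaur–Ekwueme: Ekwueme 7–2.
Kaur–Yilmaz: Kaur 6–3.
Kaur–Kwan: Kwan 6–3.
Kaur vs Blum: Kaur, 5–4.
Ekwueme vs Yilmaz: Yilmaz wins 5–4.
Ekwueme–Kwan: Ekwueme 8–1.
Ekwueme–Blum: Ekwueme 6–3.
Yilmaz vs Kwan: Yilmaz, 5–4.
Yilmaz–Blum: Yilmaz 5–4.
Kwan vs Blum: Kwan, 5–4.
Each candidate drops at least one matchup (Larsen loses to Ekwueme; Kaur loses to Larsen; Ekwueme loses to Yilmaz; Yilmaz loses to Kaur; Kwan loses to Larsen; Blum loses to Larsen); the cycle Larsen → Kaur → Yilmaz → Larsen rules out a Condorcet winner.

none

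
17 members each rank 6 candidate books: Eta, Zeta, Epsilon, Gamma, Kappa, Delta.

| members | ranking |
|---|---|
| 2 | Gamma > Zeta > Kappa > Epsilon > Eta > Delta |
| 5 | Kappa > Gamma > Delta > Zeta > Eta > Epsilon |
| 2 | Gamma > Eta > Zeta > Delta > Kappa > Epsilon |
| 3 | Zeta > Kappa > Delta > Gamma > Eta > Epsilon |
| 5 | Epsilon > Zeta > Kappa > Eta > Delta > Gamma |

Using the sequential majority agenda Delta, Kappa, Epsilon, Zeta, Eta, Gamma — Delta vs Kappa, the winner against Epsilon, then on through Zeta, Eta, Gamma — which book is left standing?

Round 1: Delta vs Kappa — 2–15, Kappa advances.
Round 2: Kappa vs Epsilon — 12–5, Kappa advances.
Round 3: Kappa vs Zeta — 5–12, Zeta advances.
Round 4: Zeta vs Eta — 15–2, Zeta advances.
Round 5: Zeta vs Gamma — 8–9, Gamma advances.
Gamma survives the agenda.

Gamma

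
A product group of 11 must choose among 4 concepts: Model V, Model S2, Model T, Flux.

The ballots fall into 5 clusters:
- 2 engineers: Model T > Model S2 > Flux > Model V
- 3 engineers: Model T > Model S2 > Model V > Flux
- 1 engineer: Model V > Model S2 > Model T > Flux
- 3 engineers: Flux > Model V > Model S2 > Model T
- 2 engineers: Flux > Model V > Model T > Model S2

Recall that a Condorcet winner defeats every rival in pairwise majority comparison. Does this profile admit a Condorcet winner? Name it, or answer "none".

none

Head-to-head results (11 engineers):
Model V vs Model S2: Model V preferred on 1+3+2 = 6 ballots; Model V wins 6–5.
Model V vs Model T: Model V preferred on 1+3+2 = 6 ballots; Model V wins 6–5.
Model V vs Flux: Model V preferred on 3+1 = 4 ballots; Flux wins 7–4.
Model S2 vs Model T: 1+3 = 4 for Model S2, 7 for Model T — Model T by 7–4.
Model S2 vs Flux: Model S2 preferred on 2+3+1 = 6 ballots; Model S2 wins 6–5.
Model T vs Flux: 2+3+1 = 6 for Model T, 5 for Flux — Model T by 6–5.
Each design drops at least one matchup (Model V loses to Flux; Model S2 loses to Model V; Model T loses to Model V; Flux loses to Model S2); the cycle Model V beats Model S2 beats Flux beats Model V rules out a Condorcet winner.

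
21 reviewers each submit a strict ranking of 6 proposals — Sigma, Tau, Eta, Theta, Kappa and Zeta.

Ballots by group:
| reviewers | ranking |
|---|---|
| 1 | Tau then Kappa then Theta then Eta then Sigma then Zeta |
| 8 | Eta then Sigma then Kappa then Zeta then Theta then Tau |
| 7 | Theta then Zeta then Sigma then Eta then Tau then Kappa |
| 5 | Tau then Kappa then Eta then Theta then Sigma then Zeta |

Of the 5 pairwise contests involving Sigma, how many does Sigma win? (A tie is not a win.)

Sigma against each rival (21 reviewers):
Sigma vs Tau: Sigma is ranked higher on 8+7 = 15 ballots, Tau on 6. Sigma wins 15–6.
Sigma–Eta: Eta 14–7.
Sigma–Theta: Theta 13–8.
Sigma vs Kappa: Sigma wins 15–6.
Sigma vs Zeta: Sigma is ranked higher on 1+8+5 = 14 ballots, Zeta on 7. Sigma wins 14–7.
Sigma beats Tau, Kappa, Zeta; loses to Eta, Theta — 3 pairwise wins.

3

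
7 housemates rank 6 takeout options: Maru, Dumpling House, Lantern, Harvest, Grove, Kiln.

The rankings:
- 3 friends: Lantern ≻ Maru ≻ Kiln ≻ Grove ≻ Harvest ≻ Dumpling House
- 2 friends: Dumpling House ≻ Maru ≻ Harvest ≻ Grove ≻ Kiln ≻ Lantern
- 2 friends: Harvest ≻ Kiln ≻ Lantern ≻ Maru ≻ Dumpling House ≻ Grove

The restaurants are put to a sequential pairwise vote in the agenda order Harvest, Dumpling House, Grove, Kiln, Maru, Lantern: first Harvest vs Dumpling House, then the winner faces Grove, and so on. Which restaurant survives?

Round 1: Harvest vs Dumpling House — 5–2, Harvest advances.
Round 2: Harvest vs Grove — 4–3, Harvest advances.
Round 3: Harvest vs Kiln — 4–3, Harvest advances.
Round 4: Harvest vs Maru — 2–5, Maru advances.
Round 5: Maru vs Lantern — 2–5, Lantern advances.
The agenda winner is Lantern.

Lantern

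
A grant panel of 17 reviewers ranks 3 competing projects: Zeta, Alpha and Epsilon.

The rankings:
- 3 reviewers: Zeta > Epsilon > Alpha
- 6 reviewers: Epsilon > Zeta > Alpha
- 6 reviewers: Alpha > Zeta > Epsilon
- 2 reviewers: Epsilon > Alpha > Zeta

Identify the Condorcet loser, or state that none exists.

Alpha

Pairwise majorities:
Zeta vs Alpha: 3+6 = 9 for Zeta, 8 for Alpha — Zeta by 9–8.
Zeta vs Epsilon: Zeta wins 9–8.
Alpha–Epsilon: Epsilon 11–6.
Alpha loses to every other project — it is the Condorcet loser.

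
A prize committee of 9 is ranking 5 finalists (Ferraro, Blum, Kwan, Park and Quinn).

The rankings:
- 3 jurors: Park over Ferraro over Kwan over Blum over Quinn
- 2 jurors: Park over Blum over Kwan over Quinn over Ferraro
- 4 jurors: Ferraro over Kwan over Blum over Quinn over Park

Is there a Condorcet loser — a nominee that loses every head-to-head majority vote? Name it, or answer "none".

Quinn

Pairwise majorities:
Ferraro–Blum: Ferraro 7–2.
Ferraro vs Kwan: 3+4 = 7 for Ferraro, 2 for Kwan — Ferraro by 7–2.
Ferraro vs Park: Ferraro preferred on 4 ballots; Park wins 5–4.
Ferraro vs Quinn: 3+4 = 7 for Ferraro, 2 for Quinn — Ferraro by 7–2.
Blum vs Kwan: Kwan wins 7–2.
Blum vs Park: Park wins 5–4.
Blum vs Quinn: Blum wins 9–0.
Kwan vs Park: Kwan preferred on 4 ballots; Park wins 5–4.
Kwan vs Quinn: 3+2+4 = 9 for Kwan, 0 for Quinn — Kwan by 9–0.
Park vs Quinn: 3+2 = 5 for Park, 4 for Quinn — Park by 5–4.
Quinn loses to every other nominee — it is the Condorcet loser.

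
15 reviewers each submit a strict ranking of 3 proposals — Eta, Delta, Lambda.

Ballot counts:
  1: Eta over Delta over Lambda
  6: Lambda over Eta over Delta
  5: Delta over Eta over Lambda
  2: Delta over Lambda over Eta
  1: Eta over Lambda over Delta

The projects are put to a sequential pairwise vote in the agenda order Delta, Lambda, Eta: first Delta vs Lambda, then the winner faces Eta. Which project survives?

Round 1: Delta vs Lambda — 8–7, Delta advances.
Round 2: Delta vs Eta — 7–8, Eta advances.
Eta survives the agenda.

Eta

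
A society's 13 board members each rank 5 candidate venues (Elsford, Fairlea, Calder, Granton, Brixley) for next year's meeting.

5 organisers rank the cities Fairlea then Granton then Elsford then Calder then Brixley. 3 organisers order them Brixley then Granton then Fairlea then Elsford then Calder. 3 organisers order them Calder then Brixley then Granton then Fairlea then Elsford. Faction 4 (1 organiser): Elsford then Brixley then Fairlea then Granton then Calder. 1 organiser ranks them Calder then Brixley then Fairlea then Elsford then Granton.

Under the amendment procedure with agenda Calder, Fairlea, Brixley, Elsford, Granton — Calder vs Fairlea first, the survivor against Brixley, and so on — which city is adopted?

Brixley

Round 1: Calder vs Fairlea — 4–9, Fairlea advances.
Round 2: Fairlea vs Brixley — 5–8, Brixley advances.
Round 3: Brixley vs Elsford — 7–6, Brixley advances.
Round 4: Brixley vs Granton — 8–5, Brixley advances.
Brixley survives the agenda.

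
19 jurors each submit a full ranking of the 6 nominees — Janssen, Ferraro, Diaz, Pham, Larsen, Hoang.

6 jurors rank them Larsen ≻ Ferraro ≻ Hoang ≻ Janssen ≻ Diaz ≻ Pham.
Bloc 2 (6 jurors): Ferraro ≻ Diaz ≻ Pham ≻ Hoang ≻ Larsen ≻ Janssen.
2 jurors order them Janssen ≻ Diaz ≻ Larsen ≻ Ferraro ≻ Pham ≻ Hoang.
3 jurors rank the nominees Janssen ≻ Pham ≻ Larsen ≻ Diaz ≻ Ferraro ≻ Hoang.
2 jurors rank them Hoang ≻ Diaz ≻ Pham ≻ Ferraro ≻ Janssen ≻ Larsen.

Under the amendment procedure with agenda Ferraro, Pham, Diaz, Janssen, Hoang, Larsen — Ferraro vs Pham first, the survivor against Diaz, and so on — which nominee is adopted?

Larsen

Round 1: Ferraro vs Pham — 14–5, Ferraro advances.
Round 2: Ferraro vs Diaz — 12–7, Ferraro advances.
Round 3: Ferraro vs Janssen — 14–5, Ferraro advances.
Round 4: Ferraro vs Hoang — 17–2, Ferraro advances.
Round 5: Ferraro vs Larsen — 8–11, Larsen advances.
The agenda winner is Larsen.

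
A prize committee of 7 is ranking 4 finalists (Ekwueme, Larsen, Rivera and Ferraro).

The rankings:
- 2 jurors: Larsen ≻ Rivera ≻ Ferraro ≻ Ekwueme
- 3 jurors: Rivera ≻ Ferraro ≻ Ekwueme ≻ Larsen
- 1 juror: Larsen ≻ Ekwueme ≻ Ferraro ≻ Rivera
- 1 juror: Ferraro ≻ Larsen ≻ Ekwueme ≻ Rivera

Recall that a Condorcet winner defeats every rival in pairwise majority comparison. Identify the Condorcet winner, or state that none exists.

none

Head-to-head results (7 jurors):
Ekwueme vs Larsen: 3 for Ekwueme, 4 for Larsen — Larsen by 4–3.
Ekwueme vs Rivera: Ekwueme is ranked higher on 1+1 = 2 ballots, Rivera on 5. Rivera wins 5–2.
Ekwueme vs Ferraro: Ekwueme is ranked higher on 1 ballot, Ferraro on 6. Ferraro wins 6–1.
Larsen vs Rivera: 2+1+1 = 4 for Larsen, 3 for Rivera — Larsen by 4–3.
Larsen vs Ferraro: Larsen preferred on 2+1 = 3 ballots; Ferraro wins 4–3.
Rivera vs Ferraro: Rivera is ranked higher on 2+3 = 5 ballots, Ferraro on 2. Rivera wins 5–2.
Every nominee loses at least once (Ekwueme loses to Larsen; Larsen loses to Ferraro; Rivera loses to Larsen; Ferraro loses to Rivera). The majority relation contains the cycle Larsen > Rivera > Ferraro > Larsen, so there is no Condorcet winner.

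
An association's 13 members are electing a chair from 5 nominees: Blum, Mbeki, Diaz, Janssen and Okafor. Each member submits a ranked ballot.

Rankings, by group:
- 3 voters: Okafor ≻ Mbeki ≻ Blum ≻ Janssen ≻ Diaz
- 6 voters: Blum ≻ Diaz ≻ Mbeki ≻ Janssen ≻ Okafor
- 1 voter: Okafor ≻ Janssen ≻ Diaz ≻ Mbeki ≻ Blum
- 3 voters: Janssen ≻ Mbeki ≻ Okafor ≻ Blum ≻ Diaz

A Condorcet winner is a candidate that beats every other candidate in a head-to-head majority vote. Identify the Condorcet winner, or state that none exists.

Check each pair by majority over 13 ballots:
Blum vs Mbeki: Blum preferred on 6 ballots; Mbeki wins 7–6.
Blum vs Diaz: 12 to 1, Blum.
Blum vs Janssen: 3+6 = 9 for Blum, 4 for Janssen — Blum by 9–4.
Blum vs Okafor: 6 for Blum, 7 for Okafor — Okafor by 7–6.
Mbeki vs Diaz: Mbeki is ranked higher on 3+3 = 6 ballots, Diaz on 7. Diaz wins 7–6.
Mbeki vs Janssen: 9 to 4, Mbeki.
Mbeki vs Okafor: 6+3 = 9 for Mbeki, 4 for Okafor — Mbeki by 9–4.
Diaz vs Janssen: 6 for Diaz, 7 for Janssen — Janssen by 7–6.
Diaz vs Okafor: Diaz preferred on 6 ballots; Okafor wins 7–6.
Janssen vs Okafor: Janssen preferred on 6+3 = 9 ballots; Janssen wins 9–4.
No candidate is unbeaten: Blum loses to Mbeki; Mbeki loses to Diaz; Diaz loses to Blum; Janssen loses to Blum; Okafor loses to Mbeki. In particular Blum > Diaz > Mbeki > Blum is a majority cycle — no Condorcet winner exists.

none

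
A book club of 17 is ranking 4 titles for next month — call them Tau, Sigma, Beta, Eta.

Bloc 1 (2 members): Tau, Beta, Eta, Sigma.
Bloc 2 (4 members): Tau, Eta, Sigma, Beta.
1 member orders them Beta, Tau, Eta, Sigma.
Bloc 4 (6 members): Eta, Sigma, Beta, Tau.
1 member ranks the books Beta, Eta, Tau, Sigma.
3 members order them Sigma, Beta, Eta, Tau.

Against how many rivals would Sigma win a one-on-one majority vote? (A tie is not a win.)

Sigma against each rival (17 members):
Sigma vs Tau: 6+3 = 9 for Sigma, 8 for Tau — Sigma by 9–8.
Sigma–Beta: Sigma 13–4.
Sigma vs Eta: Sigma preferred on 3 ballots; Eta wins 14–3.
Sigma beats Tau, Beta; loses to Eta — 2 pairwise wins.

2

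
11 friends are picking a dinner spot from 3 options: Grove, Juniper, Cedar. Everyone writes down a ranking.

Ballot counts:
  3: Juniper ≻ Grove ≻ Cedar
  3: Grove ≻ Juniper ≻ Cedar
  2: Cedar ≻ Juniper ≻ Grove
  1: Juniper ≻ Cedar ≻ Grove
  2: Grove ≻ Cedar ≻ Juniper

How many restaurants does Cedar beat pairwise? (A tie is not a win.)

Cedar against each rival (11 friends):
Cedar vs Grove: Grove, 8–3.
Cedar vs Juniper: Cedar is ranked higher on 2+2 = 4 ballots, Juniper on 7. Juniper wins 7–4.
Cedar beats no one; loses to Grove, Juniper — 0 pairwise wins.

0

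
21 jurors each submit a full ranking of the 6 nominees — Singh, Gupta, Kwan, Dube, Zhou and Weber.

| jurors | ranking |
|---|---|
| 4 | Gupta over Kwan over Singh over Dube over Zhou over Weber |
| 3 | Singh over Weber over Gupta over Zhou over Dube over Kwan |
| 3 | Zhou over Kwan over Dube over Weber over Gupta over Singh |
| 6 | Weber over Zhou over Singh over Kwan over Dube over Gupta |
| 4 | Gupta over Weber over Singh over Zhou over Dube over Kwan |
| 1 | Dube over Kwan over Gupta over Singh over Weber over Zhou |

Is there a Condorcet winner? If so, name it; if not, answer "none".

Check each pair by majority over 21 ballots:
Singh vs Gupta: Gupta, 12–9.
Singh vs Kwan: Singh wins 13–8.
Singh vs Dube: Singh, 17–4.
Singh vs Zhou: Singh wins 12–9.
Singh vs Weber: Weber wins 13–8.
Gupta vs Kwan: Gupta wins 11–10.
Gupta vs Dube: Gupta wins 11–10.
Gupta–Zhou: Gupta 12–9.
Gupta vs Weber: Weber wins 12–9.
Kwan vs Dube: Kwan, 13–8.
Kwan–Zhou: Zhou 16–5.
Kwan vs Weber: Weber, 13–8.
Dube–Zhou: Zhou 16–5.
Dube vs Weber: Weber wins 13–8.
Zhou vs Weber: Weber, 14–7.
Weber wins every pairwise contest, so Weber is the Condorcet winner.

Weber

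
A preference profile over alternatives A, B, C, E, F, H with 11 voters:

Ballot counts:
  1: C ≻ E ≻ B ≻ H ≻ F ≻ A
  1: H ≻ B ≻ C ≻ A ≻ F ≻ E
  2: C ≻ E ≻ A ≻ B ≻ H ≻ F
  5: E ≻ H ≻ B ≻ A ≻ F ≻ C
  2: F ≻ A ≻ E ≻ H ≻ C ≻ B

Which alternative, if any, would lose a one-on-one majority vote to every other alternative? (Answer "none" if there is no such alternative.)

Head-to-head results (11 voters):
A vs B: B wins 7–4.
A vs C: A is ranked higher on 5+2 = 7 ballots, C on 4. A wins 7–4.
A vs E: 3 to 8, E.
A vs F: A preferred on 1+2+5 = 8 ballots; A wins 8–3.
A vs H: H, 7–4.
B vs C: 6 to 5, B.
B–E: E 10–1.
B–F: B 9–2.
B–H: H 8–3.
C vs E: C preferred on 1+1+2 = 4 ballots; E wins 7–4.
C–F: F 7–4.
C vs H: H, 8–3.
E vs F: E, 8–3.
E vs H: E, 10–1.
F vs H: F is ranked higher on 2 ballots, H on 9. H wins 9–2.
C is beaten in every head-to-head and is the Condorcet loser.

C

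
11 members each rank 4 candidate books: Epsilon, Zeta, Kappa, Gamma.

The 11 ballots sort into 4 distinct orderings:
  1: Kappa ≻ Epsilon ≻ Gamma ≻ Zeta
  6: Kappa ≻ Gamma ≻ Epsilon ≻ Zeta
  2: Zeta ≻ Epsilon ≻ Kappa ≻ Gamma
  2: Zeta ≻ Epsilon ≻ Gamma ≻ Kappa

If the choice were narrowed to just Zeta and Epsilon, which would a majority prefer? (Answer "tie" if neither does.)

Ballots ranking Zeta above Epsilon: 2 + 2 = 4.
Ballots ranking Epsilon above Zeta: 11 − 4 = 7.
Epsilon wins the head-to-head 7–4.

Epsilon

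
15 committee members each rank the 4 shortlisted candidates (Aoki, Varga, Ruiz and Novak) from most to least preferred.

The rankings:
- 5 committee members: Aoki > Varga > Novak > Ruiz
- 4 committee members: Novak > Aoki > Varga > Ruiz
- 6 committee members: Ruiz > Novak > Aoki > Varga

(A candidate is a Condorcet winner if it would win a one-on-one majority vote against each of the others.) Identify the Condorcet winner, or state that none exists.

Novak

Pairwise majorities:
Aoki–Varga: Aoki 15–0.
Aoki vs Ruiz: Aoki preferred on 5+4 = 9 ballots; Aoki wins 9–6.
Aoki vs Novak: Aoki is ranked higher on 5 ballots, Novak on 10. Novak wins 10–5.
Varga–Ruiz: Varga 9–6.
Varga vs Novak: Varga is ranked higher on 5 ballots, Novak on 10. Novak wins 10–5.
Ruiz–Novak: Novak 9–6.
Novak beats each of Aoki, Varga, Ruiz — Novak is the Condorcet winner.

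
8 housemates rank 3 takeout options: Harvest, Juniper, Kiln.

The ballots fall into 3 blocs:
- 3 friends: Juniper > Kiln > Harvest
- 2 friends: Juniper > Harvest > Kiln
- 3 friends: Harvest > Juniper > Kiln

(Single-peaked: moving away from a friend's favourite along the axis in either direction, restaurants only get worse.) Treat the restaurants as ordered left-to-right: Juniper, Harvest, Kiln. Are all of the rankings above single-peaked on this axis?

Axis positions: Juniper=1, Harvest=2, Kiln=3.
Bloc 1: ranking walks positions 1-3-2; Kiln is ranked above Harvest even though Harvest lies between Kiln and the peak Juniper on the axis — preferences dip and rise again. Not single-peaked.
Bloc 2 (peak Juniper at position 1): ranking walks positions 1-2-3, expanding outward from the peak — single-peaked.
Bloc 3 (peak Harvest at position 2): ranking walks positions 2-1-3, expanding outward from the peak — single-peaked.
Bloc 1 violates single-peakedness, so the profile is not single-peaked on this axis.

no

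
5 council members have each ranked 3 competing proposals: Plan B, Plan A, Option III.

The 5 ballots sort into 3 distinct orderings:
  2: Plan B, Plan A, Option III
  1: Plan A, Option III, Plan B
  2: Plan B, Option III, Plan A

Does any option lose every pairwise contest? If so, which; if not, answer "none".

Option III

Head-to-head results (5 council members):
Plan B vs Plan A: Plan B is ranked higher on 2+2 = 4 ballots, Plan A on 1. Plan B wins 4–1.
Plan B vs Option III: Plan B wins 4–1.
Plan A–Option III: Plan A 3–2.
Only Option III has no wins; Option III is the Condorcet loser.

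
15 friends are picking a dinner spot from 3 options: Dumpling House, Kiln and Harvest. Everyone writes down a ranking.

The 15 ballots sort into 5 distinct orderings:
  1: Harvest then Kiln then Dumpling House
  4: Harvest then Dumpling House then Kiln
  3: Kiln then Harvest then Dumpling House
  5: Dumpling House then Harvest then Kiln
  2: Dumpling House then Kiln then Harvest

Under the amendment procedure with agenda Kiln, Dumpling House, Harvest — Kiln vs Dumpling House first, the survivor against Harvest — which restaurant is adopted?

Round 1: Kiln vs Dumpling House — 4–11, Dumpling House advances.
Round 2: Dumpling House vs Harvest — 7–8, Harvest advances.
Harvest survives the agenda.

Harvest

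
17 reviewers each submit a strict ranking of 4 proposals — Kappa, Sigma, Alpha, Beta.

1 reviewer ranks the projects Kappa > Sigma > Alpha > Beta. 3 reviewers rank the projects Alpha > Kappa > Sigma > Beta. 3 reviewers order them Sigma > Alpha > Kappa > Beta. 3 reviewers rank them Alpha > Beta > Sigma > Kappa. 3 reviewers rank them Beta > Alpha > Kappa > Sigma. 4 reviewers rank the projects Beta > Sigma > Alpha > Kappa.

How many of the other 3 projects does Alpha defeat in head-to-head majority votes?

Alpha against each rival (17 reviewers):
Alpha vs Kappa: Alpha is ranked higher on 3+3+3+3+4 = 16 ballots, Kappa on 1. Alpha wins 16–1.
Alpha vs Sigma: Alpha is ranked higher on 3+3+3 = 9 ballots, Sigma on 8. Alpha wins 9–8.
Alpha vs Beta: 10 to 7, Alpha.
Alpha beats Kappa, Sigma, Beta — 3 pairwise wins.

3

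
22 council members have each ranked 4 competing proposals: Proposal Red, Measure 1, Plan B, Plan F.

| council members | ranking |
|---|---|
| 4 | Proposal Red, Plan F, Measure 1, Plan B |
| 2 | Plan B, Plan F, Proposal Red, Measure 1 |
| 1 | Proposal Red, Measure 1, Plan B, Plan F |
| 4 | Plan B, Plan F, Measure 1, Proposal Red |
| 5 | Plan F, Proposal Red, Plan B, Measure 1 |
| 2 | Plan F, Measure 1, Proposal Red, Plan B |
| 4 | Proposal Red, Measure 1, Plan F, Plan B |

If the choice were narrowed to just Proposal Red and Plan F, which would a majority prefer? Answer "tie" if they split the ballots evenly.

Ballots ranking Proposal Red above Plan F: 4 + 1 + 4 = 9.
Ballots ranking Plan F above Proposal Red: 22 − 9 = 13.
Plan F wins the head-to-head 13–9.

Plan F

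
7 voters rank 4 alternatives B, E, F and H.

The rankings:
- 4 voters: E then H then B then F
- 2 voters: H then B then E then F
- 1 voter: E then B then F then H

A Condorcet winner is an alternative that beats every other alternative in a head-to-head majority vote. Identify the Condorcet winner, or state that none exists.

E

Head-to-head results (7 voters):
B vs E: E, 5–2.
B vs F: B wins 7–0.
B vs H: H wins 6–1.
E–F: E 7–0.
E vs H: E, 5–2.
F vs H: H, 6–1.
E defeats every rival head-to-head and is the Condorcet winner.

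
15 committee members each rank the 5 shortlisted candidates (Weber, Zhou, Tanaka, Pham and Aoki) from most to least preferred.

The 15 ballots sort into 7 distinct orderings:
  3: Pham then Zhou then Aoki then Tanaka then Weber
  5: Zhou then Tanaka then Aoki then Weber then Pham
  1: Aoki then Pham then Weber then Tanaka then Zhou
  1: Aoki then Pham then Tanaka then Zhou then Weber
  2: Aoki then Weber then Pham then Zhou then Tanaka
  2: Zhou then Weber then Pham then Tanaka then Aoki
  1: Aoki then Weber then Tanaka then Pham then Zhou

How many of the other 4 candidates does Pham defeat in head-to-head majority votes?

Pham against each rival (15 committee members):
Pham vs Weber: Weber wins 10–5.
Pham vs Zhou: Pham, 8–7.
Pham vs Tanaka: 3+1+1+2+2 = 9 for Pham, 6 for Tanaka — Pham by 9–6.
Pham vs Aoki: Aoki, 10–5.
Pham beats Zhou, Tanaka; loses to Weber, Aoki — 2 pairwise wins.

2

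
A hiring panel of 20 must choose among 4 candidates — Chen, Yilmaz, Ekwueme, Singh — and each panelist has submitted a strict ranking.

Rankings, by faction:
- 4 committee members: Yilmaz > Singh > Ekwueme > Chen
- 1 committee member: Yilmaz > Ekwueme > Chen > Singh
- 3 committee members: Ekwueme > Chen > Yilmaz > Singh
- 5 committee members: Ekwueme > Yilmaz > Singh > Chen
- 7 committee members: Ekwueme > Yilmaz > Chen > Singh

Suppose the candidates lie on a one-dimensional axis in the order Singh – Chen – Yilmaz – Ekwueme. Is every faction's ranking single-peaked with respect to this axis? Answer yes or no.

no

Axis positions: Singh=1, Chen=2, Yilmaz=3, Ekwueme=4.
Faction 1: ranking walks positions 3-1-4-2; Singh is ranked above Chen even though Chen lies between Singh and the peak Yilmaz on the axis — preferences dip and rise again. Not single-peaked.
Faction 2 (peak Yilmaz at position 3): ranking walks positions 3-4-2-1, expanding outward from the peak — single-peaked.
Faction 3: ranking walks positions 4-2-3-1; Chen is ranked above Yilmaz even though Yilmaz lies between Chen and the peak Ekwueme on the axis — preferences dip and rise again. Not single-peaked.
Faction 4: ranking walks positions 4-3-1-2; Singh is ranked above Chen even though Chen lies between Singh and the peak Ekwueme on the axis — preferences dip and rise again. Not single-peaked.
Faction 5 (peak Ekwueme at position 4): ranking walks positions 4-3-2-1, expanding outward from the peak — single-peaked.
Faction 1 violates single-peakedness, so the profile is not single-peaked on this axis.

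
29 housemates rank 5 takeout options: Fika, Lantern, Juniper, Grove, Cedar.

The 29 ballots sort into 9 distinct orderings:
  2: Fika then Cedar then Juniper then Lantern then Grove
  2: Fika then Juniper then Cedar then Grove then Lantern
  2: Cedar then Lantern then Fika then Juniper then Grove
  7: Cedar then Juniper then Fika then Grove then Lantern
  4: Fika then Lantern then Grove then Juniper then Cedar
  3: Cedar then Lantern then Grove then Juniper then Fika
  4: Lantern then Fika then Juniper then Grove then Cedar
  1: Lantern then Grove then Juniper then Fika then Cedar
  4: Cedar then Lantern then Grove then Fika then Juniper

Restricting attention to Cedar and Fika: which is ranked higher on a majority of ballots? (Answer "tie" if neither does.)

Ballots ranking Cedar above Fika: 2 + 7 + 3 + 4 = 16.
Ballots ranking Fika above Cedar: 29 − 16 = 13.
Cedar wins the head-to-head 16–13.

Cedar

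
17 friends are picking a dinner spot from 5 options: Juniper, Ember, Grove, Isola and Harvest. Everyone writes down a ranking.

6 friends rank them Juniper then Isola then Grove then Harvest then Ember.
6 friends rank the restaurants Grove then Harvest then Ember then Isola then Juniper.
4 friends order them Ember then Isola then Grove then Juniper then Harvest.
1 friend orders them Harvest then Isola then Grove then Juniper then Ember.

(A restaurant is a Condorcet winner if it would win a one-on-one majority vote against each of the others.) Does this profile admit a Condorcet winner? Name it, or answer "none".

Head-to-head results (17 friends):
Juniper vs Ember: Juniper is ranked higher on 6+1 = 7 ballots, Ember on 10. Ember wins 10–7.
Juniper vs Grove: 6 to 11, Grove.
Juniper vs Isola: Juniper preferred on 6 ballots; Isola wins 11–6.
Juniper vs Harvest: 10 to 7, Juniper.
Ember vs Grove: 4 for Ember, 13 for Grove — Grove by 13–4.
Ember vs Isola: Ember preferred on 6+4 = 10 ballots; Ember wins 10–7.
Ember vs Harvest: Ember preferred on 4 ballots; Harvest wins 13–4.
Grove vs Isola: 6 for Grove, 11 for Isola — Isola by 11–6.
Grove vs Harvest: Grove preferred on 6+6+4 = 16 ballots; Grove wins 16–1.
Isola vs Harvest: Isola is ranked higher on 6+4 = 10 ballots, Harvest on 7. Isola wins 10–7.
Each restaurant drops at least one matchup (Juniper loses to Ember; Ember loses to Grove; Grove loses to Isola; Isola loses to Ember; Harvest loses to Juniper); the cycle Juniper > Harvest > Ember > Juniper rules out a Condorcet winner.

none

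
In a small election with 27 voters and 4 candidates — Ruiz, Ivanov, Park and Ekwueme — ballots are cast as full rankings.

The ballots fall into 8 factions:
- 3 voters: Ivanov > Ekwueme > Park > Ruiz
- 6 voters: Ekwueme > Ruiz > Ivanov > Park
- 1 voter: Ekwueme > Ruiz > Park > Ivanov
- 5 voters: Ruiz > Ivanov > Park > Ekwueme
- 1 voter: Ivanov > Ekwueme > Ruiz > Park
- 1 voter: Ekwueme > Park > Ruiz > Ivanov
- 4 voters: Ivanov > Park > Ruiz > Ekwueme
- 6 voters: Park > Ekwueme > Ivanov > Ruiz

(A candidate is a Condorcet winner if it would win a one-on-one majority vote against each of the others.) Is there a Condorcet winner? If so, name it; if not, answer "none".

Head-to-head results (27 voters):
Ruiz vs Ivanov: Ivanov wins 14–13.
Ruiz vs Park: Park wins 14–13.
Ruiz–Ekwueme: Ekwueme 18–9.
Ivanov vs Park: Ivanov, 19–8.
Ivanov vs Ekwueme: Ekwueme wins 14–13.
Park vs Ekwueme: 5+4+6 = 15 for Park, 12 for Ekwueme — Park by 15–12.
Every candidate loses at least once (Ruiz loses to Ivanov; Ivanov loses to Ekwueme; Park loses to Ivanov; Ekwueme loses to Park). The majority relation contains the cycle Ivanov → Park → Ekwueme → Ivanov, so there is no Condorcet winner.

none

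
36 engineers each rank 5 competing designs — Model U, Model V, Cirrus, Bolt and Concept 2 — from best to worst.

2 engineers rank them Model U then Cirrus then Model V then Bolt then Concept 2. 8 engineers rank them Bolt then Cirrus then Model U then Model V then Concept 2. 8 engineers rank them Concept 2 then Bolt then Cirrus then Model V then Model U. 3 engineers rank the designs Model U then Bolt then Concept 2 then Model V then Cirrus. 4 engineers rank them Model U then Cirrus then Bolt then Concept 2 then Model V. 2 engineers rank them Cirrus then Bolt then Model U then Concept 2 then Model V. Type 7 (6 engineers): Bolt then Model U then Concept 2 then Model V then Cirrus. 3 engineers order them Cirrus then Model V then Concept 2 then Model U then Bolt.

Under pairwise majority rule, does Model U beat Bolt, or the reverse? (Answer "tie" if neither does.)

Bolt

Ballots ranking Model U above Bolt: 2 + 3 + 4 + 3 = 12.
Ballots ranking Bolt above Model U: 36 − 12 = 24.
Bolt wins the head-to-head 24–12.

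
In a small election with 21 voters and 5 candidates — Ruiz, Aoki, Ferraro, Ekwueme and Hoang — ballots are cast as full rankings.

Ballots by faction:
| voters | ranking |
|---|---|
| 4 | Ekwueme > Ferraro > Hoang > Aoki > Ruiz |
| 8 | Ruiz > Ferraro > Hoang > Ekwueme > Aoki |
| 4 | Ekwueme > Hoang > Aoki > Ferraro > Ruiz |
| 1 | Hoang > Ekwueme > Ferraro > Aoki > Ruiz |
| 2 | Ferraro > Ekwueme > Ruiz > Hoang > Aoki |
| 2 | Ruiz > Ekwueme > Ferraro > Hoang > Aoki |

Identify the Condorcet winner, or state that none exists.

Pairwise majorities:
Ruiz vs Aoki: Ruiz, 12–9.
Ruiz–Ferraro: Ferraro 11–10.
Ruiz vs Ekwueme: Ekwueme, 11–10.
Ruiz vs Hoang: Ruiz wins 12–9.
Aoki–Ferraro: Ferraro 17–4.
Aoki vs Ekwueme: Ekwueme, 21–0.
Aoki vs Hoang: Hoang, 21–0.
Ferraro vs Ekwueme: Ekwueme wins 11–10.
Ferraro vs Hoang: Ferraro, 16–5.
Ekwueme–Hoang: Ekwueme 12–9.
Ekwueme wins every pairwise contest, so Ekwueme is the Condorcet winner.

Ekwueme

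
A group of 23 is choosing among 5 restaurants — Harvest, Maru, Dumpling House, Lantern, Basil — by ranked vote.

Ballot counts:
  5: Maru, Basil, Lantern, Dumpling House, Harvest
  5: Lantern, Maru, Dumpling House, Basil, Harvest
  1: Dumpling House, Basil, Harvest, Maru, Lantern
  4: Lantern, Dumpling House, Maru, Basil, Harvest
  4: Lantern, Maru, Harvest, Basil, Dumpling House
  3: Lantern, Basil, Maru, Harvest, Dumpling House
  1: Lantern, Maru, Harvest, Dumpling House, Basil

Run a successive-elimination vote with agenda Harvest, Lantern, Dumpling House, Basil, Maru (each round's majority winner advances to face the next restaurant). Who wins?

Round 1: Harvest vs Lantern — 1–22, Lantern advances.
Round 2: Lantern vs Dumpling House — 22–1, Lantern advances.
Round 3: Lantern vs Basil — 17–6, Lantern advances.
Round 4: Lantern vs Maru — 17–6, Lantern advances.
Lantern survives the agenda.

Lantern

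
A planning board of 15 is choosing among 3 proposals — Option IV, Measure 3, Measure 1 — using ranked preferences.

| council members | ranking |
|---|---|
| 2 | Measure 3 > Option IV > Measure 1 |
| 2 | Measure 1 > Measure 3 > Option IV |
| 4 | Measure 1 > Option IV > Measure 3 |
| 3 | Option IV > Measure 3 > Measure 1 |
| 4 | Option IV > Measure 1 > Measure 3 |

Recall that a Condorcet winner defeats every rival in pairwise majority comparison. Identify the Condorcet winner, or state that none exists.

Option IV

Check each pair by majority over 15 ballots:
Option IV vs Measure 3: Option IV wins 11–4.
Option IV vs Measure 1: Option IV wins 9–6.
Measure 3–Measure 1: Measure 1 10–5.
Option IV beats each of Measure 3, Measure 1 — Option IV is the Condorcet winner.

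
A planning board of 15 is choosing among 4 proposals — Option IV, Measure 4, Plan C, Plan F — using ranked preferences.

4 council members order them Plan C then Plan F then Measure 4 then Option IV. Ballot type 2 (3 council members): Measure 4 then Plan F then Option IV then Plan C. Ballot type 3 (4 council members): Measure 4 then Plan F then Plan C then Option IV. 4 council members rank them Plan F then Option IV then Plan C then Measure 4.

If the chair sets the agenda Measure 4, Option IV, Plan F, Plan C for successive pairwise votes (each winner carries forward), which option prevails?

Round 1: Measure 4 vs Option IV — 11–4, Measure 4 advances.
Round 2: Measure 4 vs Plan F — 7–8, Plan F advances.
Round 3: Plan F vs Plan C — 11–4, Plan F advances.
The agenda winner is Plan F.

Plan F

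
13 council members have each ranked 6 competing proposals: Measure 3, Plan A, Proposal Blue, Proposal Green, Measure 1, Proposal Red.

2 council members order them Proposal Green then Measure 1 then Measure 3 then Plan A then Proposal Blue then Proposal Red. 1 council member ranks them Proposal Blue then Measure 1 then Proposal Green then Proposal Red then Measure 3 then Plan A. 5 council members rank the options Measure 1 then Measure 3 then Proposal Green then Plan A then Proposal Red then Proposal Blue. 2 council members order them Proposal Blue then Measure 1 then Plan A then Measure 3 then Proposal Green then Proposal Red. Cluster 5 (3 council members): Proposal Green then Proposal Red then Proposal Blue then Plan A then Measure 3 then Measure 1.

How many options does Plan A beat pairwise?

2

Plan A against each rival (13 council members):
Plan A vs Measure 3: Plan A preferred on 2+3 = 5 ballots; Measure 3 wins 8–5.
Plan A–Proposal Blue: Plan A 7–6.
Plan A vs Proposal Green: Proposal Green wins 11–2.
Plan A vs Measure 1: Measure 1, 10–3.
Plan A vs Proposal Red: 2+5+2 = 9 for Plan A, 4 for Proposal Red — Plan A by 9–4.
Plan A beats Proposal Blue, Proposal Red; loses to Measure 3, Proposal Green, Measure 1 — 2 pairwise wins.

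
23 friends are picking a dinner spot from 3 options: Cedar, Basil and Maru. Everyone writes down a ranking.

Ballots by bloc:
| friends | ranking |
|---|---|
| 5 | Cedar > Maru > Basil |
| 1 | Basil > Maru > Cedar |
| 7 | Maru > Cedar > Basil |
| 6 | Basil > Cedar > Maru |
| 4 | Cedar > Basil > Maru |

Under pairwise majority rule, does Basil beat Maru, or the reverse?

Ballots ranking Basil above Maru: 1 + 6 + 4 = 11.
Ballots ranking Maru above Basil: 23 − 11 = 12.
Maru wins the head-to-head 12–11.

Maru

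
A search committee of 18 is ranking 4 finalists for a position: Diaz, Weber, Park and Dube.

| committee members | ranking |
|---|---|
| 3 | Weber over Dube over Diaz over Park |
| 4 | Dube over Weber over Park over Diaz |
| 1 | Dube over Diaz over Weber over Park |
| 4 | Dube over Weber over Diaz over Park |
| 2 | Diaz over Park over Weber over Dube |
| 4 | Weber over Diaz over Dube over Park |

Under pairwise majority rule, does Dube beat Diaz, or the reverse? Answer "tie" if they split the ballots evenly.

Dube

Ballots ranking Dube above Diaz: 3 + 4 + 1 + 4 = 12.
Ballots ranking Diaz above Dube: 18 − 12 = 6.
Dube wins the head-to-head 12–6.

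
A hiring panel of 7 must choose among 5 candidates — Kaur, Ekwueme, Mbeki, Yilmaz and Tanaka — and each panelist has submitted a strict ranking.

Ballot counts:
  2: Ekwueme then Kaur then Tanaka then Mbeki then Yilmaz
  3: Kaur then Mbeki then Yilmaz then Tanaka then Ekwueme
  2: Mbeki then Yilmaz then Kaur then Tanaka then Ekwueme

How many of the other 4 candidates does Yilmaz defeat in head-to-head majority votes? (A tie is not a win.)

Yilmaz against each rival (7 committee members):
Yilmaz vs Kaur: Yilmaz is ranked higher on 2 ballots, Kaur on 5. Kaur wins 5–2.
Yilmaz vs Ekwueme: Yilmaz, 5–2.
Yilmaz vs Mbeki: Mbeki, 7–0.
Yilmaz vs Tanaka: 5 to 2, Yilmaz.
Yilmaz beats Ekwueme, Tanaka; loses to Kaur, Mbeki — 2 pairwise wins.

2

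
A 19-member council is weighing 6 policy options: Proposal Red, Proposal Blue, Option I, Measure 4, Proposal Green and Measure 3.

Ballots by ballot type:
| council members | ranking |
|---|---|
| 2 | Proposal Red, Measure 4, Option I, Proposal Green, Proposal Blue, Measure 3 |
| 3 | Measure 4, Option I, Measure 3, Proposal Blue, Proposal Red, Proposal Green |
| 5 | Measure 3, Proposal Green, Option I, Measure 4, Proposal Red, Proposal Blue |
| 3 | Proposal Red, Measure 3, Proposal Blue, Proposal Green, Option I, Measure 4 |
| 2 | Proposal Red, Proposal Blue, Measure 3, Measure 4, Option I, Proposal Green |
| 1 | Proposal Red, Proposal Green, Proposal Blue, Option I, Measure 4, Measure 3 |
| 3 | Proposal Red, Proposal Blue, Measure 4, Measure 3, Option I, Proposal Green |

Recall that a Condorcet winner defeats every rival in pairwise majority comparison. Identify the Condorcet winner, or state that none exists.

Check each pair by majority over 19 ballots:
Proposal Red vs Proposal Blue: Proposal Red preferred on 2+5+3+2+1+3 = 16 ballots; Proposal Red wins 16–3.
Proposal Red vs Option I: 11 to 8, Proposal Red.
Proposal Red vs Measure 4: 2+3+2+1+3 = 11 for Proposal Red, 8 for Measure 4 — Proposal Red by 11–8.
Proposal Red vs Proposal Green: 14 to 5, Proposal Red.
Proposal Red vs Measure 3: Proposal Red preferred on 2+3+2+1+3 = 11 ballots; Proposal Red wins 11–8.
Proposal Blue vs Option I: 3+2+1+3 = 9 for Proposal Blue, 10 for Option I — Option I by 10–9.
Proposal Blue vs Measure 4: Proposal Blue preferred on 3+2+1+3 = 9 ballots; Measure 4 wins 10–9.
Proposal Blue vs Proposal Green: 3+3+2+3 = 11 for Proposal Blue, 8 for Proposal Green — Proposal Blue by 11–8.
Proposal Blue vs Measure 3: Proposal Blue is ranked higher on 2+2+1+3 = 8 ballots, Measure 3 on 11. Measure 3 wins 11–8.
Option I vs Measure 4: Option I preferred on 5+3+1 = 9 ballots; Measure 4 wins 10–9.
Option I vs Proposal Green: Option I preferred on 2+3+2+3 = 10 ballots; Option I wins 10–9.
Option I vs Measure 3: Option I preferred on 2+3+1 = 6 ballots; Measure 3 wins 13–6.
Measure 4 vs Proposal Green: Measure 4 preferred on 2+3+2+3 = 10 ballots; Measure 4 wins 10–9.
Measure 4 vs Measure 3: Measure 4 preferred on 2+3+1+3 = 9 ballots; Measure 3 wins 10–9.
Proposal Green vs Measure 3: 2+1 = 3 for Proposal Green, 16 for Measure 3 — Measure 3 by 16–3.
Only Proposal Red has no losses; Proposal Red is the Condorcet winner.

Proposal Red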